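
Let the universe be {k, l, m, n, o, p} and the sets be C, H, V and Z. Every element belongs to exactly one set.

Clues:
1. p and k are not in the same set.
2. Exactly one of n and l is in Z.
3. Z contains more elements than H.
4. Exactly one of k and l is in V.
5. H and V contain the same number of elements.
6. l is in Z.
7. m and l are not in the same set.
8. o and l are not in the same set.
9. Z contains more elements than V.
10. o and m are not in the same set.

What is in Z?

Z = {l, p}

From (6): l ∈ Z.
(2) (exactly one): n ∉ Z.
(4) (exactly one): k ∈ V.
(7): m ∉ Z.
(8): o ∉ Z.
(1): p ∉ V.
Suppose p ∉ Z: no assignment then satisfies all the clues, so p ∈ Z.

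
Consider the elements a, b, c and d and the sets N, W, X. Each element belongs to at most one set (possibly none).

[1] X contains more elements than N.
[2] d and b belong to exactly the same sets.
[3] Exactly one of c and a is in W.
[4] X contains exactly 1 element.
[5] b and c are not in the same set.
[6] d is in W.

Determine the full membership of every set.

N = {}; W = {a, b, d}; X = {c}

From (6): d ∈ W.
(2): b matches d: b ∉ N.
(2): b matches d: b ∈ W.
(5): c ∉ W.
(3) (exactly one): a ∈ W.
(4): only 1 candidates remain for X, so all are in.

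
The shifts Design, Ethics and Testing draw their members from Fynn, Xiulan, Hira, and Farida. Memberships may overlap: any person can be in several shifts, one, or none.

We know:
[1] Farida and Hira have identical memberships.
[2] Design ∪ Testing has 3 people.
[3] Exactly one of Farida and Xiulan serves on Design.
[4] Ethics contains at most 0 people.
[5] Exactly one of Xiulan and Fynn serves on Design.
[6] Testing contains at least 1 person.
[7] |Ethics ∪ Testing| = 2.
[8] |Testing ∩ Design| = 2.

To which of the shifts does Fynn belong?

Fynn: Design

(4): Ethics already has 0, so the rest are out.
Suppose Fynn ∉ Design: no assignment then satisfies all the clues, so Fynn ∈ Design.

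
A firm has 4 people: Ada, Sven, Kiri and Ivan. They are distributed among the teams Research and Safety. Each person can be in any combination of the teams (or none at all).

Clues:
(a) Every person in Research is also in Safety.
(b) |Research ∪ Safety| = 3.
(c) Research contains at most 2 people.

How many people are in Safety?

3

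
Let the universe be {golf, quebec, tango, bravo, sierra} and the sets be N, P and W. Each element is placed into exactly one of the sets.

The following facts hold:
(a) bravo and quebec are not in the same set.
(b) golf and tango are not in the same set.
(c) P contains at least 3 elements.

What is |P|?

3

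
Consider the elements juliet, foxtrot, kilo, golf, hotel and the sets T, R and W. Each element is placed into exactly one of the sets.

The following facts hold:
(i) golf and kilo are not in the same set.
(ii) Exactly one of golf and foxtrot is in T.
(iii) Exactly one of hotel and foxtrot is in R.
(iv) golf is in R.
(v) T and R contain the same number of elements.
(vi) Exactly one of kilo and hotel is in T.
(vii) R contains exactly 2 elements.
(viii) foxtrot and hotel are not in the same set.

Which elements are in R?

R = {golf, hotel}

From (iv): golf ∈ R.
(i): kilo ∉ R.
(ii) (exactly one): foxtrot ∈ T.
(iii) (exactly one): hotel ∈ R.
(vi) (exactly one): kilo ∈ T.
(vii): R already has 2, so the rest are out.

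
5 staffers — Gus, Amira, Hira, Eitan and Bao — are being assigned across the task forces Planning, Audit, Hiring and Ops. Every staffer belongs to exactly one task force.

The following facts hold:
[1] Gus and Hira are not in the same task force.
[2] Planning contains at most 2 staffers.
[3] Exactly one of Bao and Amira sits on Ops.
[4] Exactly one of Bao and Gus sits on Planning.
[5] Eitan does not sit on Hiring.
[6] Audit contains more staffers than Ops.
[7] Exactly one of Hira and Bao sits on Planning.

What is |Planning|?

1

From (5): Eitan ∉ Hiring.
Suppose Gus ∈ Planning: no assignment then satisfies all the clues, so Gus ∉ Planning.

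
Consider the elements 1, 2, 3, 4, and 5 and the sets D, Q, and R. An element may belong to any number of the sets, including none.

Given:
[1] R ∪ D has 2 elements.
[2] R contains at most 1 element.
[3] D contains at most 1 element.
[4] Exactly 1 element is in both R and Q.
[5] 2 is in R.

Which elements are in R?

R = {2}

From (5): 2 ∈ R.
(2): R already has 1, so the rest are out.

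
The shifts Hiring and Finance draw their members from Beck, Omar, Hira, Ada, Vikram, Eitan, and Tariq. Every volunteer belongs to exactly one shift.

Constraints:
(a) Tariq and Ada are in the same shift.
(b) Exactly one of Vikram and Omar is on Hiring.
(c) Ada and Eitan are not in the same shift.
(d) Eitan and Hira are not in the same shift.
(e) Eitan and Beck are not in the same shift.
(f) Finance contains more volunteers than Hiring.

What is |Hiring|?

2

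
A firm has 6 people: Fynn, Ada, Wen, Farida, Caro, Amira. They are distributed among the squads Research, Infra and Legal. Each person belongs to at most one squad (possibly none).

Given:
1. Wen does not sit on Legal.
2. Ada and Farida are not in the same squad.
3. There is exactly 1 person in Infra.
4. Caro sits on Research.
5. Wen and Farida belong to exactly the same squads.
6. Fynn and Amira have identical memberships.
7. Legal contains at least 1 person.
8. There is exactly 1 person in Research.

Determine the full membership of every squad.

Research = {Caro}; Infra = {Ada}; Legal = {Amira, Fynn}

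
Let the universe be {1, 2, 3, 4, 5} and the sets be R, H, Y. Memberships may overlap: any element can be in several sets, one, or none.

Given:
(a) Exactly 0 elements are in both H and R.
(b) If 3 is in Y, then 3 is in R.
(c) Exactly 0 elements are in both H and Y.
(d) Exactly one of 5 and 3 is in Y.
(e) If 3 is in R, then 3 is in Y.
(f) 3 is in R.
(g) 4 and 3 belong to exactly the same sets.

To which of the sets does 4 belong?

From (f): 3 ∈ R.
(e): 3 ∈ Y.
(g): 4 matches 3: 4 ∈ R.
(g): 4 matches 3: 4 ∈ Y.
(d) (exactly one): 5 ∉ Y.
Suppose 4 ∈ H: no assignment then satisfies all the clues, so 4 ∉ H.

4: R, Y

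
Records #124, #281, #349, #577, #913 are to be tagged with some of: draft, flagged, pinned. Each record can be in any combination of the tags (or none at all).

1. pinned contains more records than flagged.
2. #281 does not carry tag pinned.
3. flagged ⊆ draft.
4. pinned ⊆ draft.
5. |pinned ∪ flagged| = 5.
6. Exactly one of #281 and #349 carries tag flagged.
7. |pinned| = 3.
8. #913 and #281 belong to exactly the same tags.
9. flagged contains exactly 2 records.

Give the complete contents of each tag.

draft = {#124, #281, #349, #577, #913}; flagged = {#281, #913}; pinned = {#124, #349, #577}

From (2): #281 ∉ pinned.
(8): #913 matches #281: #913 ∉ pinned.
(7): only 3 candidates remain for pinned, so all are in.
(4) with #124 ∈ pinned: #124 ∈ draft.
(4) with #349 ∈ pinned: #349 ∈ draft.
(4) with #577 ∈ pinned: #577 ∈ draft.
Suppose #124 ∈ flagged: no assignment then satisfies all the clues, so #124 ∉ flagged.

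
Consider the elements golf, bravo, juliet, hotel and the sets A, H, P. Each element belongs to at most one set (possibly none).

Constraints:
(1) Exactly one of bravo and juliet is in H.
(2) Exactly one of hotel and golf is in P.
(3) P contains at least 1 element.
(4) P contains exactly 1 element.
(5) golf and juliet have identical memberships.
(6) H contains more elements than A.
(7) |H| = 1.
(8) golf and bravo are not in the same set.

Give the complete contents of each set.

A = {}; H = {bravo}; P = {hotel}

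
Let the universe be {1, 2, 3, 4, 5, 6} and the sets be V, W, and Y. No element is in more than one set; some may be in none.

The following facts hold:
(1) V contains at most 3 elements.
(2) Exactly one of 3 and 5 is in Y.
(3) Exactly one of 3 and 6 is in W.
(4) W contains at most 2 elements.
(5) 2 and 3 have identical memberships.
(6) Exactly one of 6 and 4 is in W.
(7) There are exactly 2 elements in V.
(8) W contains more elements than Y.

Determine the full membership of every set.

V = {2, 3}; W = {1, 6}; Y = {5}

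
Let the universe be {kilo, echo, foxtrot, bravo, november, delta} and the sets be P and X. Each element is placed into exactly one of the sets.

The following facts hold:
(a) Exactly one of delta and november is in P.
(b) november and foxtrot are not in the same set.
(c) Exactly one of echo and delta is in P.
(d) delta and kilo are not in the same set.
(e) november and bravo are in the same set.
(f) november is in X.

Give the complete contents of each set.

From (f): november ∈ X.
(a) (exactly one): delta ∈ P.
(b): foxtrot ∉ X.
(c) (exactly one): echo ∉ P.
(d): kilo ∉ P.
(e): bravo matches november: bravo ∉ P.
(e): bravo matches november: bravo ∈ X.
Only one set left: kilo ∈ X.
Only one set left: echo ∈ X.
Only one set left: foxtrot ∈ P.

P = {delta, foxtrot}; X = {bravo, echo, kilo, november}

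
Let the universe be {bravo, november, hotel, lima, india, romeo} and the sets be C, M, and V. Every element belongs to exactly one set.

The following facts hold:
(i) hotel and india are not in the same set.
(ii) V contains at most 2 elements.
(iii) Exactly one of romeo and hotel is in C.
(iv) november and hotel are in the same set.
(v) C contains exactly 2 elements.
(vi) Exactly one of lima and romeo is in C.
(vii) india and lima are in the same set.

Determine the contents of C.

C = {bravo, romeo}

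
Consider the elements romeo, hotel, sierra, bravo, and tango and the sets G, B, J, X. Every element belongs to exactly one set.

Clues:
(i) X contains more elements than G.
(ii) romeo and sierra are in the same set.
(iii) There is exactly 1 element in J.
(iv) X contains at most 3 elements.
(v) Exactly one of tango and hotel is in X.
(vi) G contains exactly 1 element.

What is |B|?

0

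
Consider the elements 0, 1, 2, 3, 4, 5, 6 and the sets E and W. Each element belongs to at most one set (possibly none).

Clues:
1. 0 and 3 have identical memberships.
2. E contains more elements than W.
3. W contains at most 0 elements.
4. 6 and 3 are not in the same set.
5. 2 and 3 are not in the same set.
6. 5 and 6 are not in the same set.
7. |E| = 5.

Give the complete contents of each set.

E = {0, 1, 3, 4, 5}; W = {}

(3): W already has 0, so the rest are out.
Suppose 0 ∉ E: no assignment then satisfies all the clues, so 0 ∈ E.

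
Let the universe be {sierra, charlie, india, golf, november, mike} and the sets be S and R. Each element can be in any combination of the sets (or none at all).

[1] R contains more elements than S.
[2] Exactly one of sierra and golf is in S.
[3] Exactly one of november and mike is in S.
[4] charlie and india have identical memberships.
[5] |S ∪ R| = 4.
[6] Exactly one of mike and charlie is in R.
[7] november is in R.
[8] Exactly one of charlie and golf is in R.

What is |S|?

2

From (7): november ∈ R.
Suppose charlie ∈ S: no assignment then satisfies all the clues, so charlie ∉ S.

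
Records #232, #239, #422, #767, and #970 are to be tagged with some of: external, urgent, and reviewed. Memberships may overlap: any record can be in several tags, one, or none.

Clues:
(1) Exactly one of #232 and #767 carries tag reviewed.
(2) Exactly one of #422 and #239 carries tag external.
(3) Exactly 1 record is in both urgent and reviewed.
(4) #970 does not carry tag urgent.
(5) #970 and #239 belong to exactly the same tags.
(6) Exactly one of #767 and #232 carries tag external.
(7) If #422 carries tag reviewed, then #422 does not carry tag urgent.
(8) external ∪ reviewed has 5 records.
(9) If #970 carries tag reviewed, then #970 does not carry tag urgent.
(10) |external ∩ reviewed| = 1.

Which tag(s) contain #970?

#970: reviewed

From (4): #970 ∉ urgent.
(5): #239 matches #970: #239 ∉ urgent.
Suppose #970 ∈ external: no assignment then satisfies all the clues, so #970 ∉ external.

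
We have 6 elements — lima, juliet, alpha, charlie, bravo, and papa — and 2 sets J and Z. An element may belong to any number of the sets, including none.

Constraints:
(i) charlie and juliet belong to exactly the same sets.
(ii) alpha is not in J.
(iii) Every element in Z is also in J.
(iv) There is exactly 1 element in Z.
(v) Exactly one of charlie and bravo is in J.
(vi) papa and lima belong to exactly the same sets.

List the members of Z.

From (ii): alpha ∉ J.
(iii) contrapositive: alpha ∉ Z.
Suppose lima ∈ Z: no assignment then satisfies all the clues, so lima ∉ Z.

Z = {bravo}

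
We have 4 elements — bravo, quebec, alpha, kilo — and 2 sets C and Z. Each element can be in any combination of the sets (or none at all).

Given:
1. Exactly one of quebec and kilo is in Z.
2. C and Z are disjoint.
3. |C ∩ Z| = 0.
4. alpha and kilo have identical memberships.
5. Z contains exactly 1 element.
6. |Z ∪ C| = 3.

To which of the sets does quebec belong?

quebec: Z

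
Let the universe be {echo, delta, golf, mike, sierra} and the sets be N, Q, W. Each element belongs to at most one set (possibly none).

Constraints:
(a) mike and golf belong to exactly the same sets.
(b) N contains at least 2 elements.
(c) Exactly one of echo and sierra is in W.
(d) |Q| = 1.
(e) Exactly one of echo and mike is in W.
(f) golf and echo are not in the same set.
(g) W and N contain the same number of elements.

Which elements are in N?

N = {golf, mike}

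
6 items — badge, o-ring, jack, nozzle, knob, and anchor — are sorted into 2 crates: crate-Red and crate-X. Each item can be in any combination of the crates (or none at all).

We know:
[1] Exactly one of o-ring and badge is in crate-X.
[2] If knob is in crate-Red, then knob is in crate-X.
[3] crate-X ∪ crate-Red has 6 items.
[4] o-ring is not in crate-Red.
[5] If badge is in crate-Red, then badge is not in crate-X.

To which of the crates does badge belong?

From (4): o-ring ∉ crate-Red.
Suppose badge ∉ crate-Red: no assignment then satisfies all the clues, so badge ∈ crate-Red.

badge: crate-Red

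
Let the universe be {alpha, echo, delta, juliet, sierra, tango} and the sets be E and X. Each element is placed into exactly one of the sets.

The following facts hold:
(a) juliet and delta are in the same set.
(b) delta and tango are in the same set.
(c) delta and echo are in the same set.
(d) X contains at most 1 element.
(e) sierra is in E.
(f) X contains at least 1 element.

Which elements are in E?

E = {delta, echo, juliet, sierra, tango}

From (e): sierra ∈ E.
Suppose alpha ∈ E: no assignment then satisfies all the clues, so alpha ∉ E.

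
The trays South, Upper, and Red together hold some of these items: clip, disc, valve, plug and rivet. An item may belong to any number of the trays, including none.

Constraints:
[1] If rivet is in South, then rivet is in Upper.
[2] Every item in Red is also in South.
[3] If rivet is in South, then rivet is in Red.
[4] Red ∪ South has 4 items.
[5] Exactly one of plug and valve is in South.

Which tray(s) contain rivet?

rivet: Red, South, Upper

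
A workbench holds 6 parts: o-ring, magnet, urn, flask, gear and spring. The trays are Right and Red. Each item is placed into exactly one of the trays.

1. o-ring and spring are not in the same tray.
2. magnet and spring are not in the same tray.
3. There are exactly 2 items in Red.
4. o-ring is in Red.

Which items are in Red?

From (4): o-ring ∈ Red.
(1): spring ∉ Red.
Only one tray left: spring ∈ Right.
(2): magnet ∉ Right.
Only one tray left: magnet ∈ Red.
(3): Red already has 2, so the rest are out.
Only one tray left: urn ∈ Right.
Only one tray left: flask ∈ Right.
Only one tray left: gear ∈ Right.

Red = {magnet, o-ring}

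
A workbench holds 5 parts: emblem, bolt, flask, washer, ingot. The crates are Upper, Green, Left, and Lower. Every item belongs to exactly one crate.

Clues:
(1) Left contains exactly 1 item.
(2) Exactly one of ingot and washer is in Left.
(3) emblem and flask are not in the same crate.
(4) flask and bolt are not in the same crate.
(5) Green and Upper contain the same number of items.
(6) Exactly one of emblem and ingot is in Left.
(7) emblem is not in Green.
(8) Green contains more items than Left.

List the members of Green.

Green = {flask, washer}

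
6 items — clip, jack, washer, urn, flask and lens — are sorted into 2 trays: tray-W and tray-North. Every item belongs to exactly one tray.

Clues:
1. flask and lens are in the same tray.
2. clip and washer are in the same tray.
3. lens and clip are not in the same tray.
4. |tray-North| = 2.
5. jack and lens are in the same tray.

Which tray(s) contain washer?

washer: tray-North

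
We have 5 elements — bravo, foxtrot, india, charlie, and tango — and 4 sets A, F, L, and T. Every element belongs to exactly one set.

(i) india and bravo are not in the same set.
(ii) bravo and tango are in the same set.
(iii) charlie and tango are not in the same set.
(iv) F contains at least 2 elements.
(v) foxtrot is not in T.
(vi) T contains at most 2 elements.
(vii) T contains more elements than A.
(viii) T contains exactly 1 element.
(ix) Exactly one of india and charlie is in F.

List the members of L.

L = {bravo, tango}

From (v): foxtrot ∉ T.
Suppose bravo ∉ L: no assignment then satisfies all the clues, so bravo ∈ L.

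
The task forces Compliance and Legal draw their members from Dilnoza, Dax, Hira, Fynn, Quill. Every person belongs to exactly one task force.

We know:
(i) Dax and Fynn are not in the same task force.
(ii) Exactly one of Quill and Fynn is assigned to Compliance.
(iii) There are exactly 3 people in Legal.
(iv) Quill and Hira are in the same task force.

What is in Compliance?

Compliance = {Dilnoza, Fynn}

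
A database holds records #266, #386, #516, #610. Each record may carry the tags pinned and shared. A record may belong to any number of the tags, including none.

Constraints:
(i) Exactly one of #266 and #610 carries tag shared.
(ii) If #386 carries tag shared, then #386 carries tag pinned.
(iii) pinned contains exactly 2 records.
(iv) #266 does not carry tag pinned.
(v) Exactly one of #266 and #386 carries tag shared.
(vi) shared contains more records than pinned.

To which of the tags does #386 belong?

#386: pinned, shared

From (iv): #266 ∉ pinned.
Suppose #386 ∉ pinned: no assignment then satisfies all the clues, so #386 ∈ pinned.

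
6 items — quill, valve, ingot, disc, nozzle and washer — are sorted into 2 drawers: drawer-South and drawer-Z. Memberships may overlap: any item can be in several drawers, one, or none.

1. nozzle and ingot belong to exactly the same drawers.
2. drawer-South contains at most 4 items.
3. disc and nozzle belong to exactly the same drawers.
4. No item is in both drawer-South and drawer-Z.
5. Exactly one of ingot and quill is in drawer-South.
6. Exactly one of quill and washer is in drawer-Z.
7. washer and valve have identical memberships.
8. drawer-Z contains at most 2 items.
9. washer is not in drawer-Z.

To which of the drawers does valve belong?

valve: none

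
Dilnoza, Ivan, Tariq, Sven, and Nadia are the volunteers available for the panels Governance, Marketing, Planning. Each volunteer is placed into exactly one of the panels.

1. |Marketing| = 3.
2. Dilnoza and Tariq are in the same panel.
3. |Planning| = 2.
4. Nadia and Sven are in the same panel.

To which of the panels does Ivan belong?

Ivan: Marketing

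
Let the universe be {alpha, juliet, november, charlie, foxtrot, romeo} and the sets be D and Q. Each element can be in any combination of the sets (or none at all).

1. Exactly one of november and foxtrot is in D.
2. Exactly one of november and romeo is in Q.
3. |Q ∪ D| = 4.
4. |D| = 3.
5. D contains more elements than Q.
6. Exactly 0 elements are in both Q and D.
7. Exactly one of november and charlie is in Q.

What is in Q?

Q = {november}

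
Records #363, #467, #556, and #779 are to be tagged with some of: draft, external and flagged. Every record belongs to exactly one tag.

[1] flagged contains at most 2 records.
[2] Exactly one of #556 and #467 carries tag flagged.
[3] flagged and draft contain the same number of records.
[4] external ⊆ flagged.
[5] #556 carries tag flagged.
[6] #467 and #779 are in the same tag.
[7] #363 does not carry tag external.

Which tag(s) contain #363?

#363: flagged

From (5): #556 ∈ flagged.
From (7): #363 ∉ external.
(2) (exactly one): #467 ∉ flagged.
(4) contrapositive: #467 ∉ external.
(6): #779 matches #467: #779 ∉ external.
(6): #779 matches #467: #779 ∉ flagged.
Only one tag left: #467 ∈ draft.
Only one tag left: #779 ∈ draft.
Suppose #363 ∈ draft: no assignment then satisfies all the clues, so #363 ∉ draft.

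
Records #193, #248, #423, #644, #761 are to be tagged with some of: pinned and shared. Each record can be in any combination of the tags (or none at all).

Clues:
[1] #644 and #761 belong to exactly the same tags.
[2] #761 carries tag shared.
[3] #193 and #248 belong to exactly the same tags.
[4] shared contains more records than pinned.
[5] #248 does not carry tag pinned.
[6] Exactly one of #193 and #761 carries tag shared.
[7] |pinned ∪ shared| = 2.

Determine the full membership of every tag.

pinned = {}; shared = {#644, #761}

From (2): #761 ∈ shared.
From (5): #248 ∉ pinned.
(1): #644 matches #761: #644 ∈ shared.
(3): #193 matches #248: #193 ∉ pinned.
(6) (exactly one): #193 ∉ shared.
(3): #248 matches #193: #248 ∉ shared.
Suppose #423 ∈ pinned: no assignment then satisfies all the clues, so #423 ∉ pinned.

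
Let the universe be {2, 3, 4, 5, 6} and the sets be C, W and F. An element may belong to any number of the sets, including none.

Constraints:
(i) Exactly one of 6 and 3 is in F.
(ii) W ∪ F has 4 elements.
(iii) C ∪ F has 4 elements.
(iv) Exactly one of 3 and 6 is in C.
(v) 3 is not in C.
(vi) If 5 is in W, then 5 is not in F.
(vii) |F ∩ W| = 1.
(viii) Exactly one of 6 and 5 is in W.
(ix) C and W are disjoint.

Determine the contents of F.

F = {2, 3, 4}

From (v): 3 ∉ C.
(iv) (exactly one): 6 ∈ C.
(ix) (disjoint): 6 ∉ W.
(viii) (exactly one): 5 ∈ W.
(ix) (disjoint): 5 ∉ C.
(vi): 5 ∉ F.
Suppose 2 ∉ F: no assignment then satisfies all the clues, so 2 ∈ F.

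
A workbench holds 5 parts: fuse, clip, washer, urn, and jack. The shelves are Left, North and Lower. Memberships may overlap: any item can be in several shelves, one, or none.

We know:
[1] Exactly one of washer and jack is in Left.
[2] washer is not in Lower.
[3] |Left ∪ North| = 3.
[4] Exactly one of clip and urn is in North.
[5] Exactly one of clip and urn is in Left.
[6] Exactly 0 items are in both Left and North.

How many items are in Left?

2

From (2): washer ∉ Lower.
Suppose fuse ∈ Left: no assignment then satisfies all the clues, so fuse ∉ Left.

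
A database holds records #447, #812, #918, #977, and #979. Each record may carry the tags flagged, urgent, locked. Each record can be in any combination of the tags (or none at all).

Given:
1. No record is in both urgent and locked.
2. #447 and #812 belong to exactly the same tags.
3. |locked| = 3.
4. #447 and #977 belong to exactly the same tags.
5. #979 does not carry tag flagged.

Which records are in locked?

locked = {#447, #812, #977}

From (5): #979 ∉ flagged.
Suppose #447 ∉ locked: no assignment then satisfies all the clues, so #447 ∈ locked.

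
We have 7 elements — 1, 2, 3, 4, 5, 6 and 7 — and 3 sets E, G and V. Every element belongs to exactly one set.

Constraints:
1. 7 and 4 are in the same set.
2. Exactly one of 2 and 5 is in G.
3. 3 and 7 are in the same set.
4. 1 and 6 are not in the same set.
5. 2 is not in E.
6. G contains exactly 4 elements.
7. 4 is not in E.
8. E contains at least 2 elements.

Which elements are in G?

From (5): 2 ∉ E.
From (7): 4 ∉ E.
(1): 7 matches 4: 7 ∉ E.
(3): 3 matches 7: 3 ∉ E.
Suppose 1 ∈ G: no assignment then satisfies all the clues, so 1 ∉ G.

G = {2, 3, 4, 7}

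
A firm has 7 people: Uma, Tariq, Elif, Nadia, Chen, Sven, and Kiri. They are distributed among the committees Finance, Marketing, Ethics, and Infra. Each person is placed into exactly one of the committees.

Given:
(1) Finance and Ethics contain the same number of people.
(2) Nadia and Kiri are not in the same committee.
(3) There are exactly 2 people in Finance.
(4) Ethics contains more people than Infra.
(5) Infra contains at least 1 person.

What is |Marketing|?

2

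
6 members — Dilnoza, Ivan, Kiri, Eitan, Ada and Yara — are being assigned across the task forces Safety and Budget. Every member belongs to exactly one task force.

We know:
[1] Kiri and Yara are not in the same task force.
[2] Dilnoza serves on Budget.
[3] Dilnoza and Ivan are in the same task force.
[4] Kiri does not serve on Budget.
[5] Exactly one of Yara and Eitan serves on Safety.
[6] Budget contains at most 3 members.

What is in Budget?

From (2): Dilnoza ∈ Budget.
From (4): Kiri ∉ Budget.
(3): Ivan matches Dilnoza: Ivan ∉ Safety.
(3): Ivan matches Dilnoza: Ivan ∈ Budget.
Only one task force left: Kiri ∈ Safety.
(1): Yara ∉ Safety.
(5) (exactly one): Eitan ∈ Safety.
Only one task force left: Yara ∈ Budget.
(6): Budget already has 3, so the rest are out.
Only one task force left: Ada ∈ Safety.

Budget = {Dilnoza, Ivan, Yara}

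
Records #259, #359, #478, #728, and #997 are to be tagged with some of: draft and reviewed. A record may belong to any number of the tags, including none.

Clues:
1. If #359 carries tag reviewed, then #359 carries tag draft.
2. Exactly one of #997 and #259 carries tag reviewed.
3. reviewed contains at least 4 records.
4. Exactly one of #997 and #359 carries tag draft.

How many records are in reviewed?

4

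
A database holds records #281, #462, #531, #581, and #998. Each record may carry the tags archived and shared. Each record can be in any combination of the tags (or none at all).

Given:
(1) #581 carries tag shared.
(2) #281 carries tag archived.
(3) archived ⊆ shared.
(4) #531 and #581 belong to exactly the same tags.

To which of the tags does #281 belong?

#281: archived, shared

From (1): #581 ∈ shared.
From (2): #281 ∈ archived.
(3) with #281 ∈ archived: #281 ∈ shared.
(4): #531 matches #581: #531 ∈ shared.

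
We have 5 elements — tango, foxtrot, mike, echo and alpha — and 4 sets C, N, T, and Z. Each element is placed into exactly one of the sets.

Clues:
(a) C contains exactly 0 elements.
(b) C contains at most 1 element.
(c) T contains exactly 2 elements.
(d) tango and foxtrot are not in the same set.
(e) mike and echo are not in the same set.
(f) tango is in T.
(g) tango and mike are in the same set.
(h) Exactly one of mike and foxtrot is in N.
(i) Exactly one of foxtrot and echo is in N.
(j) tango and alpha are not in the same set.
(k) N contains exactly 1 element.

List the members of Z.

Z = {alpha, echo}

From (f): tango ∈ T.
(a): C already has 0, so the rest are out.
(d): foxtrot ∉ T.
(g): mike matches tango: mike ∉ N.
(g): mike matches tango: mike ∈ T.
(h) (exactly one): foxtrot ∈ N.
(i) (exactly one): echo ∉ N.
(j): alpha ∉ T.
(k): N already has 1, so the rest are out.
Only one set left: alpha ∈ Z.
(c): T already has 2, so the rest are out.
Only one set left: echo ∈ Z.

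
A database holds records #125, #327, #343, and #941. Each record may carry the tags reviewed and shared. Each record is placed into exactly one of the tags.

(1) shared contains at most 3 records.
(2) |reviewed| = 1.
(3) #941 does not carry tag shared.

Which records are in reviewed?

reviewed = {#941}

From (3): #941 ∉ shared.
Only one tag left: #941 ∈ reviewed.
(2): reviewed already has 1, so the rest are out.
Only one tag left: #125 ∈ shared.
Only one tag left: #327 ∈ shared.
Only one tag left: #343 ∈ shared.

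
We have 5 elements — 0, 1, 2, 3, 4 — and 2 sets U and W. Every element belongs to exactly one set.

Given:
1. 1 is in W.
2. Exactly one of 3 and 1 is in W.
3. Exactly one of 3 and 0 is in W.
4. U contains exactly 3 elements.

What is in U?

U = {2, 3, 4}

From (1): 1 ∈ W.
(2) (exactly one): 3 ∉ W.
(3) (exactly one): 0 ∈ W.
(4): only 3 candidates remain for U, so all are in.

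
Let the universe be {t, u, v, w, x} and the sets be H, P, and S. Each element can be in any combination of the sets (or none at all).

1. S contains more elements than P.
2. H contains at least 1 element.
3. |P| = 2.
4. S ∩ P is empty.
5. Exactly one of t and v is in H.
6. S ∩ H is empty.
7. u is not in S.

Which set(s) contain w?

w: S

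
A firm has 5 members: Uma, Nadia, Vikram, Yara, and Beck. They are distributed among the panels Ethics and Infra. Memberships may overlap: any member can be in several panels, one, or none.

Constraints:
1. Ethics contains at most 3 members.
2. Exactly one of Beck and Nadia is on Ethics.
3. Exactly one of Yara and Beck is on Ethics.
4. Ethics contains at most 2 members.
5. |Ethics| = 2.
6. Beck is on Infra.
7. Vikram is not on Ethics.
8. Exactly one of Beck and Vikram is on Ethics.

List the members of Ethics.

From (6): Beck ∈ Infra.
From (7): Vikram ∉ Ethics.
(8) (exactly one): Beck ∈ Ethics.
(2) (exactly one): Nadia ∉ Ethics.
(3) (exactly one): Yara ∉ Ethics.
(5): only 2 candidates remain for Ethics, so all are in.

Ethics = {Beck, Uma}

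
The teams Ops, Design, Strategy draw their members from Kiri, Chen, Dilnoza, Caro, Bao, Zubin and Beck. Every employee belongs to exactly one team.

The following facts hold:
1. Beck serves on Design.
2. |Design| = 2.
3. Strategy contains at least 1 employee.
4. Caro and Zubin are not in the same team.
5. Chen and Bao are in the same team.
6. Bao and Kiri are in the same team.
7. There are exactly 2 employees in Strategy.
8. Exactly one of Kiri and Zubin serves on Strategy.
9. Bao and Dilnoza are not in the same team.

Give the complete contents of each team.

Ops = {Bao, Chen, Kiri}; Design = {Beck, Caro}; Strategy = {Dilnoza, Zubin}

From (1): Beck ∈ Design.
Suppose Kiri ∉ Ops: no assignment then satisfies all the clues, so Kiri ∈ Ops.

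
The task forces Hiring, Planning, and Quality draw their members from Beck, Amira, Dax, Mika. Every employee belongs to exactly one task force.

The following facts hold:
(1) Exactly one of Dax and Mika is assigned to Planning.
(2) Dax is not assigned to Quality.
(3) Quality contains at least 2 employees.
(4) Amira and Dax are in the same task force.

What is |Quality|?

2

From (2): Dax ∉ Quality.
(4): Amira matches Dax: Amira ∉ Quality.
(3): only 2 candidates remain for Quality, so all are in.
(1) (exactly one): Dax ∈ Planning.
(4): Amira matches Dax: Amira ∉ Hiring.
(4): Amira matches Dax: Amira ∈ Planning.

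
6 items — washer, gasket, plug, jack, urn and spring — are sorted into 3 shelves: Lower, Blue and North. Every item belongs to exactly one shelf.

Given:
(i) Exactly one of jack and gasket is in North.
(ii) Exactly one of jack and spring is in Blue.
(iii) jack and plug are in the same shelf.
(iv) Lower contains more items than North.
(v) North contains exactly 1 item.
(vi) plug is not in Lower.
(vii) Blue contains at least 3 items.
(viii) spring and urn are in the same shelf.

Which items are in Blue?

Blue = {jack, plug, washer}

From (vi): plug ∉ Lower.
(iii): jack matches plug: jack ∉ Lower.
Suppose washer ∉ Blue: no assignment then satisfies all the clues, so washer ∈ Blue.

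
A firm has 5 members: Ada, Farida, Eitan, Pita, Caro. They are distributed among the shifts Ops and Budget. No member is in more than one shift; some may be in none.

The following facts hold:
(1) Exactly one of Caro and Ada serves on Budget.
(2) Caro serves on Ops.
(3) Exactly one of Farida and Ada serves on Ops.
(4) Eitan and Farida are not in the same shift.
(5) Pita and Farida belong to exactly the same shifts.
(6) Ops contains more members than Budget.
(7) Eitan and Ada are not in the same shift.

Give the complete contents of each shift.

From (2): Caro ∈ Ops.
(1) (exactly one): Ada ∈ Budget.
(3) (exactly one): Farida ∈ Ops.
(4): Eitan ∉ Ops.
(5): Pita matches Farida: Pita ∈ Ops.
(7): Eitan ∉ Budget.

Ops = {Caro, Farida, Pita}; Budget = {Ada}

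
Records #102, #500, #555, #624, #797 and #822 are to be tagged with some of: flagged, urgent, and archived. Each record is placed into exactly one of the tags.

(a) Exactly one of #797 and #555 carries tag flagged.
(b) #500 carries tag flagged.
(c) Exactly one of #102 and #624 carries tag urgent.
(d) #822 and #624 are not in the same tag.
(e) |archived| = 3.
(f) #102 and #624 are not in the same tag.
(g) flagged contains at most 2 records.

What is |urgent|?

1

From (b): #500 ∈ flagged.
Suppose #102 ∈ flagged: no assignment then satisfies all the clues, so #102 ∉ flagged.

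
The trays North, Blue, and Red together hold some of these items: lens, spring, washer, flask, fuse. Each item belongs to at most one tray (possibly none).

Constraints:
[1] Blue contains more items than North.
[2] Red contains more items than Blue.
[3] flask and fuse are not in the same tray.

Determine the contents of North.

North = {}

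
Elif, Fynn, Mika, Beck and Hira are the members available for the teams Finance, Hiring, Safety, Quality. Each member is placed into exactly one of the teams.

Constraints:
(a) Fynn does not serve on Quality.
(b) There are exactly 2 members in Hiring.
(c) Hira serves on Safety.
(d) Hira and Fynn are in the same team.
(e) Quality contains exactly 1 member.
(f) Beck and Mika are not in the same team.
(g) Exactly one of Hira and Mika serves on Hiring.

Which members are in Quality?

From (a): Fynn ∉ Quality.
From (c): Hira ∈ Safety.
(d): Fynn matches Hira: Fynn ∉ Finance.
(d): Fynn matches Hira: Fynn ∉ Hiring.
(d): Fynn matches Hira: Fynn ∈ Safety.
(g) (exactly one): Mika ∈ Hiring.
(f): Beck ∉ Hiring.
(b): only 2 candidates remain for Hiring, so all are in.
(e): only 1 candidates remain for Quality, so all are in.

Quality = {Beck}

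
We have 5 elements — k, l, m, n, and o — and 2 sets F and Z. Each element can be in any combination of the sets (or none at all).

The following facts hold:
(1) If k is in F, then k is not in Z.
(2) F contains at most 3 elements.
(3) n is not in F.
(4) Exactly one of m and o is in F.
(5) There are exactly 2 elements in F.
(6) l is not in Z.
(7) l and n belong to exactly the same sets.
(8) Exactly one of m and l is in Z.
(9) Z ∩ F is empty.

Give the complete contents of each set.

From (3): n ∉ F.
From (6): l ∉ Z.
(7): l matches n: l ∉ F.
(7): n matches l: n ∉ Z.
(8) (exactly one): m ∈ Z.
(9) (disjoint): m ∉ F.
(4) (exactly one): o ∈ F.
(5): only 2 candidates remain for F, so all are in.
(9) (disjoint): k ∉ Z.
(9) (disjoint): o ∉ Z.

F = {k, o}; Z = {m}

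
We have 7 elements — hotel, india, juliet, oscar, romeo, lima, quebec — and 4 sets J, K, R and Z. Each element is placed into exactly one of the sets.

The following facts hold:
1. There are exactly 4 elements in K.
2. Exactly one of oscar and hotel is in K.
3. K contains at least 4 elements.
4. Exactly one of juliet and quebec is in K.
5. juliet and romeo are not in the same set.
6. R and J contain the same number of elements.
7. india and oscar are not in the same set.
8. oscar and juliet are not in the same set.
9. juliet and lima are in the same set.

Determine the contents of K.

K = {hotel, india, juliet, lima}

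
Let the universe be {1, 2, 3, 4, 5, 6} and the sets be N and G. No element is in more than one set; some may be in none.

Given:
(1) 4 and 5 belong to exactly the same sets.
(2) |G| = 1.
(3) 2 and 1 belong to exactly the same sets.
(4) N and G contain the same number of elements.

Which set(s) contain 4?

4: none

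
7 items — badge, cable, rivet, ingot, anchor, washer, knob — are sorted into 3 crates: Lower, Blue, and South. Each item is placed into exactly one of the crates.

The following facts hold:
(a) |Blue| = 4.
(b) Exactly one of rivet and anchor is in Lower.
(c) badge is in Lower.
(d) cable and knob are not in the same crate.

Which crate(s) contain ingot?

From (c): badge ∈ Lower.
Suppose ingot ∈ Lower: no assignment then satisfies all the clues, so ingot ∉ Lower.

ingot: Blue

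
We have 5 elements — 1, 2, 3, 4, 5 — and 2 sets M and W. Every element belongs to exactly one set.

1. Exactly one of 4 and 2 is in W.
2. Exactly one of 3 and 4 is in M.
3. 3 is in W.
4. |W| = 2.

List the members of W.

From (3): 3 ∈ W.
(2) (exactly one): 4 ∈ M.
(1) (exactly one): 2 ∈ W.
(4): W already has 2, so the rest are out.
Only one set left: 1 ∈ M.
Only one set left: 5 ∈ M.

W = {2, 3}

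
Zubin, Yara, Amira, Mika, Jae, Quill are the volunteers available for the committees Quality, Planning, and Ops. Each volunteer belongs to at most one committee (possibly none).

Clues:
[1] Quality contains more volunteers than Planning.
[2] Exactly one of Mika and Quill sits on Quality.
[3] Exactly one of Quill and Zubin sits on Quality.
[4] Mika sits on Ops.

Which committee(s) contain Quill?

Quill: Quality

From (4): Mika ∈ Ops.
(2) (exactly one): Quill ∈ Quality.
(3) (exactly one): Zubin ∉ Quality.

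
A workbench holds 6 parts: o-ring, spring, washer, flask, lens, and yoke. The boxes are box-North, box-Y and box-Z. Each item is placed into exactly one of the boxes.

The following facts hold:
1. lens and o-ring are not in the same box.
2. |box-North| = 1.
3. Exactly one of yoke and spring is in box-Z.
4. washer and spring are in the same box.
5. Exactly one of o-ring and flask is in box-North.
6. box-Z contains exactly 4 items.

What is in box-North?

box-North = {o-ring}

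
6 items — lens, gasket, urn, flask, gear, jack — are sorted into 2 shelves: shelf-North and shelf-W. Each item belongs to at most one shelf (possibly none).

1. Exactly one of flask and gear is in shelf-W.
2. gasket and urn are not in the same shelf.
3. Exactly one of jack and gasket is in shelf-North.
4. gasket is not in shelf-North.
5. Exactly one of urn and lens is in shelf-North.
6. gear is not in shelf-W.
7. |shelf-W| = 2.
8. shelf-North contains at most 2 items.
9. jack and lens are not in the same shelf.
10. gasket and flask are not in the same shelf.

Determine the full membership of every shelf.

From (4): gasket ∉ shelf-North.
From (6): gear ∉ shelf-W.
(1) (exactly one): flask ∈ shelf-W.
(3) (exactly one): jack ∈ shelf-North.
(9): lens ∉ shelf-North.
(10): gasket ∉ shelf-W.
(5) (exactly one): urn ∈ shelf-North.
(7): only 2 candidates remain for shelf-W, so all are in.
(8): shelf-North already has 2, so the rest are out.

shelf-North = {jack, urn}; shelf-W = {flask, lens}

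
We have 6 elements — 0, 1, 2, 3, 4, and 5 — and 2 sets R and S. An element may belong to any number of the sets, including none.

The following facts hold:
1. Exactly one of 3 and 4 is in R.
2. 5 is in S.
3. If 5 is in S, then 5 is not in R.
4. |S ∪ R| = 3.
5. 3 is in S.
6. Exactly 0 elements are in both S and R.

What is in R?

R = {4}

From (2): 5 ∈ S.
From (5): 3 ∈ S.
(3): 5 ∉ R.
Suppose 0 ∈ R: no assignment then satisfies all the clues, so 0 ∉ R.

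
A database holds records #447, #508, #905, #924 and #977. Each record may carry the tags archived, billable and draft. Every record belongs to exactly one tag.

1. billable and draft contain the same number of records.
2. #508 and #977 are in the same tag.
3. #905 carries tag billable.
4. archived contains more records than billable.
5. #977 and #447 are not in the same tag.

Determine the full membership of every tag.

archived = {#508, #924, #977}; billable = {#905}; draft = {#447}

From (3): #905 ∈ billable.
Suppose #447 ∈ archived: no assignment then satisfies all the clues, so #447 ∉ archived.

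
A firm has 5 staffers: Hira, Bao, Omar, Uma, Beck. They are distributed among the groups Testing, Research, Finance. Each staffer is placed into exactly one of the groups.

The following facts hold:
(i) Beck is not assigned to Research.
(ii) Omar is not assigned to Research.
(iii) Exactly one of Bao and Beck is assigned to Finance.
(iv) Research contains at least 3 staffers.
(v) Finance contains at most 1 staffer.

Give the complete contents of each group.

Testing = {Omar}; Research = {Bao, Hira, Uma}; Finance = {Beck}

From (i): Beck ∉ Research.
From (ii): Omar ∉ Research.
(iv): only 3 candidates remain for Research, so all are in.
(iii) (exactly one): Beck ∈ Finance.
(v): Finance already has 1, so the rest are out.
Only one group left: Omar ∈ Testing.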